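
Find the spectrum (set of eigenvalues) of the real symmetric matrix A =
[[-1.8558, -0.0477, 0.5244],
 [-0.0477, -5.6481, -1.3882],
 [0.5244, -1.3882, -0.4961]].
sigma(A) ≈ {-6, -2, 0}

A is real symmetric, so its spectrum consists of real eigenvalues. Expanding the characteristic polynomial of the displayed matrix gives
  det(λ I - A) = p(λ) = λ^3 + (8)λ^2 + (12)λ + (0).
Solving p(λ) = 0 yields eigenvalues ≈ -6, -2, 0. (A is shown rounded to 4 decimals, so these recover the underlying integer eigenvalues to within that precision.)
Verification: the trace of A = -8 equals the sum of eigenvalues -8, and det(A) ≈ 0.0001 matches the eigenvalue product 0.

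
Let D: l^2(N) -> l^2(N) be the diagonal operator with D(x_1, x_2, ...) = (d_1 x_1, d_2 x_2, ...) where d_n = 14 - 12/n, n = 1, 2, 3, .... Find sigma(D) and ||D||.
sigma(D) = {14 - 12/n : n ≥ 1} ∪ {14}; ||D|| = 14

A bounded diagonal operator on l^2 with diagonal entries d_n has spectrum equal to the closure of {d_n : n ≥ 1}: every d_n is an eigenvalue (with eigenvector e_n), so {d_n} ⊂ sigma(D); the spectrum is closed, so its closure is too; and for lambda not in the closure, (D - lambda I) has bounded inverse (the diagonal entries 1/(d_n - lambda) are bounded). For our sequence d_n = 14 - 12/n, n = 1, 2, 3, ...:
  - {d_n} = {14 - 12/n : n ≥ 1}; the only limit point is 14
  - closure = {14 - 12/n : n ≥ 1} ∪ {14}
For the norm: a diagonal operator has ||D|| = sup_n |d_n|. Here d_n = 14 - 12/n increases monotonically from d_1 = 2 toward 14, with all terms in [2, 14); so sup_n |d_n| = 14 (the supremum is the limit, not attained). So ||D|| = 14.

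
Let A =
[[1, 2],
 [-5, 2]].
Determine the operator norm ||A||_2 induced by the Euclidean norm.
||A||_2 = sqrt((34 + sqrt(580))/2) ≈ 5.389 (= sqrt(largest eigenvalue of A^T A))

||A||_2 = sigma_max(A) = sqrt(lambda_max(A^T A)). Form the symmetric matrix M = A^T A =
[[26, -8],
 [-8, 8]].
Its characteristic polynomial (trace, determinant of M give the coefficients) is
  p(λ) = det(λ I - M) = λ^2 - 34λ + 144.
For λ^2 - 34λ + 144 the discriminant is 580. It is nonnegative but not a perfect square, so the roots are real and irrational: λ = (34 ± sqrt(580))/2 ≈ 29.0416, 4.9584.
So the eigenvalues of A^T A are ≈ 4.9584, 29.0416 (all ≥ 0, as they must be for A^T A). The largest is λ_max = (34 + sqrt(580))/2 ≈ 29.0416, hence ||A||_2 = sqrt(λ_max) = sqrt((34 + sqrt(580))/2) ≈ 5.389.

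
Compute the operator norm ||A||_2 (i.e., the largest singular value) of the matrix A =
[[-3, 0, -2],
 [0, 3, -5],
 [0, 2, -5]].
||A||_2 ≈ 8.1452 (= sqrt(largest eigenvalue of A^T A))

||A||_2 = sigma_max(A) = sqrt(lambda_max(A^T A)). Form the symmetric matrix M = A^T A =
[[9, 0, 6],
 [0, 13, -25],
 [6, -25, 54]].
Its characteristic polynomial (trace, sum of principal 2x2 minors, determinant of M give the coefficients) is
  p(λ) = det(λ I - M) = λ^3 - 76λ^2 + 644λ - 225.
No integer candidate from the rational root theorem (±divisors of 225) is a root, so the roots are irrational. The cubic discriminant is Δ = 1128933125 > 0, so there are three distinct real roots. p(0) = -225 and p(1) = 344 have opposite signs, so a root lies in (0, 1); Newton's method refines it to λ ≈ 0.365. p(9) = 144 and p(10) = -385 have opposite signs, so a root lies in (9, 10); Newton's method refines it to λ ≈ 9.2908. p(66) = -1281 and p(67) = 2522 have opposite signs, so a root lies in (66, 67); Newton's method refines it to λ ≈ 66.3442. Check (Vieta): the three roots sum to 76, matching tr M = 76.
So the eigenvalues of A^T A are ≈ 0.365, 9.2908, 66.3442 (all ≥ 0, as they must be for A^T A). The largest is λ_max ≈ 66.3442, hence ||A||_2 = sqrt(λ_max) ≈ 8.1452.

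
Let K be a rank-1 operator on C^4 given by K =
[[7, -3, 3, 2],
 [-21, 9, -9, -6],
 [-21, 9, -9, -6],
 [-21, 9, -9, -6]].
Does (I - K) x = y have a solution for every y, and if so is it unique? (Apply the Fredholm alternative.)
(I - K) is singular (det(I - K) = 0, i.e. 1 ∈ sigma(K)). (I - K) x = y is solvable iff y ⊥ ker((I - K)^*) = span{(7, -3, 3, 2)}, i.e. iff 7y_1 - 3y_2 + 3y_3 + 2y_4 = 0. When solvable, the solutions are x = y + c·(1, -3, -3, -3), c arbitrary (ker(I - K) = span{(1, -3, -3, -3)}, dimension 1).

K has rank 1, so it is an outer product K = u v^T: every row of K is a multiple of one row vector. Reading off the entries, u = (1, -3, -3, -3) and v = (7, -3, 3, 2) (row i of K equals u_i·v^T). A rank-one matrix u v^T satisfies K u = u (v·u) and kills the (3)-dimensional subspace v^⊥, so its characteristic polynomial is lambda^3 (lambda - v·u) with v·u = tr K = 1. Hence the eigenvalues of I - K are 1 (multiplicity 3) and 1 - (1) = 0, so det(I - K) = 0. (Direct check: I - K =
[[-6, 3, -3, -2],
 [21, -8, 9, 6],
 [21, -9, 10, 6],
 [21, -9, 9, 7]]
has determinant 0.) So 1 is an eigenvalue of K and (I - K) is not invertible. The finite-dimensional Fredholm alternative says: either (I - K) is invertible, or ker(I - K) ≠ {0} and then range(I - K) = ker((I - K)^*)^⊥, with dim ker(I - K) = dim ker((I - K)^*). We are in the second case, so we need both kernels. Kernel of I - K: (I - K) u = u - u (v·u) = u - u = 0, so ker(I - K) = span{u} = span{(1, -3, -3, -3)} (it is exactly 1-dimensional because rank(I - K) = 3). Kernel of the adjoint: K is real, so (I - K)^* = I - K^T = I - v u^T, and (I - v u^T) v = v - v (u·v) = 0; hence ker((I - K)^*) = span{v} = span{(7, -3, 3, 2)}. Therefore (I - K) x = y is solvable iff <y, v> = 0, i.e. iff 7y_1 - 3y_2 + 3y_3 + 2y_4 = 0. When this holds, K y = u (v·y) = 0, so (I - K) y = y and x = y is a particular solution; the full solution set is the line x = y + c·u = y + c·(1, -3, -3, -3), c ∈ C.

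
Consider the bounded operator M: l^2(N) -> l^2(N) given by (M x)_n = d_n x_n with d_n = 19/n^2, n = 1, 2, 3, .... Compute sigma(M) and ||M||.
sigma(M) = {19/n^2 : n ≥ 1} ∪ {0}; ||M|| = 19

A bounded diagonal operator on l^2 with diagonal entries d_n has spectrum equal to the closure of {d_n : n ≥ 1}: every d_n is an eigenvalue (with eigenvector e_n), so {d_n} ⊂ sigma(M); the spectrum is closed, so its closure is too; and for lambda not in the closure, (M - lambda I) has bounded inverse (the diagonal entries 1/(d_n - lambda) are bounded). For our sequence d_n = 19/n^2, n = 1, 2, 3, ...:
  - {d_n} = {19/n^2 : n ≥ 1}; the only limit point is 0
  - closure = {19/n^2 : n ≥ 1} ∪ {0}
For the norm: a diagonal operator has ||M|| = sup_n |d_n|. Here d_n = 19/n^2 is positive and decreasing, so sup_n |d_n| = d_1 = 19. So ||M|| = 19.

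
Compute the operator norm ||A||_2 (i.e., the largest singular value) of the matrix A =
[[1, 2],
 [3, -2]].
||A||_2 = sqrt((18 + sqrt(68))/2) ≈ 3.6226 (= sqrt(largest eigenvalue of A^T A))

||A||_2 = sigma_max(A) = sqrt(lambda_max(A^T A)). Form the symmetric matrix M = A^T A =
[[10, -4],
 [-4, 8]].
Its characteristic polynomial (trace, determinant of M give the coefficients) is
  p(λ) = det(λ I - M) = λ^2 - 18λ + 64.
For λ^2 - 18λ + 64 the discriminant is 68. It is nonnegative but not a perfect square, so the roots are real and irrational: λ = (18 ± sqrt(68))/2 ≈ 13.1231, 4.8769.
So the eigenvalues of A^T A are ≈ 4.8769, 13.1231 (all ≥ 0, as they must be for A^T A). The largest is λ_max = (18 + sqrt(68))/2 ≈ 13.1231, hence ||A||_2 = sqrt(λ_max) = sqrt((18 + sqrt(68))/2) ≈ 3.6226.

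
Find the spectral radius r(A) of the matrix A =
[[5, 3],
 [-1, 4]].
r(A) = sqrt(23) ≈ 4.7958

The eigenvalues of A are the roots of its characteristic polynomial. With M = A (coefficients from the trace and determinant):
  p(λ) = det(λ I - M) = λ^2 - 9λ + 23.
For λ^2 - 9λ + 23 the discriminant is -11. It is negative, so the roots are the complex-conjugate pair λ = 9/2 ± (sqrt(11)/2) i ≈ 4.5 ± 1.6583i. For a conjugate pair the product of the roots equals the constant term, so |λ|^2 = 23 and |λ| = sqrt(23) ≈ 4.7958.
Thus the eigenvalues (to 4 decimals) are 4.5 ± 1.6583i (modulus 4.7958). The spectral radius is the largest modulus: r(A) = sqrt(23) ≈ 4.7958. (Cross-check: r(A) ≤ ||A||_2 ≈ 6.0425; equality holds whenever A is normal, though it can also hold for some non-normal A.)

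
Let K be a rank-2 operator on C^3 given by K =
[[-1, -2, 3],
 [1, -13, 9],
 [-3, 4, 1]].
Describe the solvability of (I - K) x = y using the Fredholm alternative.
(I - K) is invertible (det(I - K) = -12 ≠ 0), so for every y in C^3 the equation (I - K) x = y has a unique solution.

K has rank 2 and factors as K = U V^T = u1 v1^T + u2 v2^T with u1 = (-1, -2, -1), v1 = (1, 2, -3), u2 = (0, 3, -2), v2 = (1, -3, 1) (multiplying out reproduces the displayed K). The nonzero eigenvalues of U V^T coincide with those of the 2 x 2 matrix G = V^T U = [[v1·u1, v1·u2], [v2·u1, v2·u2]] = [[-2, 12], [4, -11]], and by the Sylvester determinant identity det(I_3 - U V^T) = det(I_2 - V^T U) = det([[3, -12], [-4, 12]]) = (3)(12) - (-12)(-4) = -12. (Direct check: I - K =
[[2, 2, -3],
 [-1, 14, -9],
 [3, -4, 0]]
has determinant -12.) The finite-dimensional Fredholm alternative says: either (I - K) is invertible, or ker(I - K) ≠ {0} and then range(I - K) = ker((I - K)^*)^⊥, with dim ker(I - K) = dim ker((I - K)^*). Since det(I - K) ≠ 0, 1 is not an eigenvalue of K and ker(I - K) = {0}, so we are in the first case: for every y there is a unique x = (I - K)^(-1) y. (Explicitly, by the Woodbury identity, (I - U V^T)^(-1) = I + U (I_2 - G)^(-1) V^T.)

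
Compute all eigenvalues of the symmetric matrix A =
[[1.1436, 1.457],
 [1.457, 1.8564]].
sigma(A) ≈ {0, 3}

A is real symmetric, so its spectrum consists of real eigenvalues. Expanding the characteristic polynomial of the displayed matrix gives
  det(λ I - A) = p(λ) = λ^2 + (-3)λ + (0).
Solving p(λ) = 0 yields eigenvalues ≈ 0, 3. (A is shown rounded to 4 decimals, so these recover the underlying integer eigenvalues to within that precision.)
Verification: the trace of A = 3 equals the sum of eigenvalues 3, and det(A) ≈ 0.0001 matches the eigenvalue product 0.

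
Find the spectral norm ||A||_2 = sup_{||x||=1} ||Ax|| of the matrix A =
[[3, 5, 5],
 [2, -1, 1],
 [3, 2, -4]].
||A||_2 ≈ 7.7268 (= sqrt(largest eigenvalue of A^T A))

||A||_2 = sigma_max(A) = sqrt(lambda_max(A^T A)). Form the symmetric matrix M = A^T A =
[[22, 19, 5],
 [19, 30, 16],
 [5, 16, 42]].
Its characteristic polynomial (trace, sum of principal 2x2 minors, determinant of M give the coefficients) is
  p(λ) = det(λ I - M) = λ^3 - 94λ^2 + 2202λ - 9216.
No integer candidate from the rational root theorem (±divisors of 9216) is a root, so the roots are irrational. The cubic discriminant is Δ = 1560707568 > 0, so there are three distinct real roots. p(5) = -431 and p(6) = 828 have opposite signs, so a root lies in (5, 6); Newton's method refines it to λ ≈ 5.3287. p(28) = 696 and p(29) = -23 have opposite signs, so a root lies in (28, 29); Newton's method refines it to λ ≈ 28.9684. p(59) = -1133 and p(60) = 504 have opposite signs, so a root lies in (59, 60); Newton's method refines it to λ ≈ 59.7029. Check (Vieta): the three roots sum to 94, matching tr M = 94.
So the eigenvalues of A^T A are ≈ 5.3287, 28.9684, 59.7029 (all ≥ 0, as they must be for A^T A). The largest is λ_max ≈ 59.7029, hence ||A||_2 = sqrt(λ_max) ≈ 7.7268.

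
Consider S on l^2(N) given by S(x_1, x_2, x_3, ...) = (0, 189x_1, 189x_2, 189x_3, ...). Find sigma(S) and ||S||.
sigma(S) = closed disk {z in C : |z| ≤ 189}; ||S|| = 189

Note S = 189·U where U is the unit right shift (U x)_k = x_{k-1} (with x_0 := 0); so ||S|| = 189||U|| and sigma(S) = 189·sigma(U). ||S x||^2 = sum_{k≥1} |189x_k|^2 = 35721||x||^2, so ||S|| = 189 and sigma(S) ⊂ {|z| ≤ 189}. For any |lambda| < 189, the equation (S - lambda I) x = 0 forces x_1 = 0, then 189x_k = lambda x_{k+1} ⇒ x = 0, so S has no eigenvalues. But (S - lambda I) is not surjective for |lambda| < 189: solving (S - lambda I) x = e_1 would require x_n proportional to (lambda/189)^(-n), which is not in l^2. So every |lambda| < 189 lies in the residual spectrum. The boundary |lambda| = 189 is in the approximate point spectrum (the spectrum is closed). Hence sigma(S) is the closed disk of radius 189.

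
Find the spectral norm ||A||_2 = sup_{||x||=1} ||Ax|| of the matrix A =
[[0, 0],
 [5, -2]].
||A||_2 = sqrt(29) ≈ 5.3852 (= sqrt(largest eigenvalue of A^T A))

||A||_2 = sigma_max(A) = sqrt(lambda_max(A^T A)). Form the symmetric matrix M = A^T A =
[[25, -10],
 [-10, 4]].
Its characteristic polynomial (trace, determinant of M give the coefficients) is
  p(λ) = det(λ I - M) = λ^2 - 29λ.
For λ^2 - 29λ the discriminant is 841. It is a perfect square (29^2), so the roots are rational: λ = (29 ± 29)/2 = 29, 0.
So the eigenvalues of A^T A are ≈ 0, 29 (all ≥ 0, as they must be for A^T A). The largest is λ_max = 29, hence ||A||_2 = sqrt(λ_max) = sqrt(29) ≈ 5.3852.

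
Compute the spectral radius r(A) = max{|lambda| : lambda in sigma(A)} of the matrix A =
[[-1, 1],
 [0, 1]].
r(A) = 1

The eigenvalues of A are the roots of its characteristic polynomial. With M = A (coefficients from the trace and determinant):
  p(λ) = det(λ I - M) = λ^2 - 1.
For λ^2 - 1 the discriminant is 4. It is a perfect square (2^2), so the roots are rational: λ = (0 ± 2)/2 = 1, -1.
Thus the eigenvalues (to 4 decimals) are 1 (modulus 1); -1 (modulus 1). The spectral radius is the largest modulus: r(A) = 1. (Cross-check: r(A) ≤ ||A||_2 ≈ 1.618; equality holds whenever A is normal, though it can also hold for some non-normal A.)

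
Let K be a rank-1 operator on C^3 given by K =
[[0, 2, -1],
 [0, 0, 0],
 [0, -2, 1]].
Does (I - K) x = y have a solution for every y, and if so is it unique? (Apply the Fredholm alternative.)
(I - K) is singular (det(I - K) = 0, i.e. 1 ∈ sigma(K)). (I - K) x = y is solvable iff y ⊥ ker((I - K)^*) = span{(0, 2, -1)}, i.e. iff 2y_2 - y_3 = 0. When solvable, the solutions are x = y + c·(1, 0, -1), c arbitrary (ker(I - K) = span{(1, 0, -1)}, dimension 1).

K has rank 1, so it is an outer product K = u v^T: every row of K is a multiple of one row vector. Reading off the entries, u = (1, 0, -1) and v = (0, 2, -1) (row i of K equals u_i·v^T). A rank-one matrix u v^T satisfies K u = u (v·u) and kills the (2)-dimensional subspace v^⊥, so its characteristic polynomial is lambda^2 (lambda - v·u) with v·u = tr K = 1. Hence the eigenvalues of I - K are 1 (multiplicity 2) and 1 - (1) = 0, so det(I - K) = 0. (Direct check: I - K =
[[1, -2, 1],
 [0, 1, 0],
 [0, 2, 0]]
has determinant 0.) So 1 is an eigenvalue of K and (I - K) is not invertible. The finite-dimensional Fredholm alternative says: either (I - K) is invertible, or ker(I - K) ≠ {0} and then range(I - K) = ker((I - K)^*)^⊥, with dim ker(I - K) = dim ker((I - K)^*). We are in the second case, so we need both kernels. Kernel of I - K: (I - K) u = u - u (v·u) = u - u = 0, so ker(I - K) = span{u} = span{(1, 0, -1)} (it is exactly 1-dimensional because rank(I - K) = 2). Kernel of the adjoint: K is real, so (I - K)^* = I - K^T = I - v u^T, and (I - v u^T) v = v - v (u·v) = 0; hence ker((I - K)^*) = span{v} = span{(0, 2, -1)}. Therefore (I - K) x = y is solvable iff <y, v> = 0, i.e. iff 2y_2 - y_3 = 0. When this holds, K y = u (v·y) = 0, so (I - K) y = y and x = y is a particular solution; the full solution set is the line x = y + c·u = y + c·(1, 0, -1), c ∈ C.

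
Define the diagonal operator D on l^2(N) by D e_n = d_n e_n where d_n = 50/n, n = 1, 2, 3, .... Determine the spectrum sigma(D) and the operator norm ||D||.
sigma(D) = {50/n : n ≥ 1} ∪ {0}; ||D|| = 50

A bounded diagonal operator on l^2 with diagonal entries d_n has spectrum equal to the closure of {d_n : n ≥ 1}: every d_n is an eigenvalue (with eigenvector e_n), so {d_n} ⊂ sigma(D); the spectrum is closed, so its closure is too; and for lambda not in the closure, (D - lambda I) has bounded inverse (the diagonal entries 1/(d_n - lambda) are bounded). For our sequence d_n = 50/n, n = 1, 2, 3, ...:
  - {d_n} = {50/n : n ≥ 1}; the only limit point is 0
  - closure = {50/n : n ≥ 1} ∪ {0}
For the norm: a diagonal operator has ||D|| = sup_n |d_n|. Here d_n = 50/n is positive and decreasing, so sup_n |d_n| = d_1 = 50. So ||D|| = 50.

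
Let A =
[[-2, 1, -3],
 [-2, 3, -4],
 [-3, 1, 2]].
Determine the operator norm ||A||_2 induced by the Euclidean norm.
||A||_2 ≈ 6.4804 (= sqrt(largest eigenvalue of A^T A))

||A||_2 = sigma_max(A) = sqrt(lambda_max(A^T A)). Form the symmetric matrix M = A^T A =
[[17, -11, 8],
 [-11, 11, -13],
 [8, -13, 29]].
Its characteristic polynomial (trace, sum of principal 2x2 minors, determinant of M give the coefficients) is
  p(λ) = det(λ I - M) = λ^3 - 57λ^2 + 645λ - 625.
No integer candidate from the rational root theorem (±divisors of 625) is a root, so the roots are irrational. The cubic discriminant is Δ = 218397600 > 0, so there are three distinct real roots. p(1) = -36 and p(2) = 445 have opposite signs, so a root lies in (1, 2); Newton's method refines it to λ ≈ 1.0679. p(13) = 324 and p(14) = -23 have opposite signs, so a root lies in (13, 14); Newton's method refines it to λ ≈ 13.9365. p(41) = -1076 and p(42) = 5 have opposite signs, so a root lies in (41, 42); Newton's method refines it to λ ≈ 41.9956. Check (Vieta): the three roots sum to 57, matching tr M = 57.
So the eigenvalues of A^T A are ≈ 1.0679, 13.9365, 41.9956 (all ≥ 0, as they must be for A^T A). The largest is λ_max ≈ 41.9956, hence ||A||_2 = sqrt(λ_max) ≈ 6.4804.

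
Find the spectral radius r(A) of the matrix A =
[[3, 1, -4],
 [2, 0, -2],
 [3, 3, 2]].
r(A) ≈ 5.0524

The eigenvalues of A are the roots of its characteristic polynomial. With M = A (coefficients from the trace, the sum of principal 2x2 minors, and det A):
  p(λ) = det(λ I - M) = λ^3 - 5λ^2 + 22λ + 16.
No integer candidate from the rational root theorem (±divisors of 16) is a root, so the roots are irrational. The cubic discriminant is Δ = -61084 < 0, so there is one real root and a complex-conjugate pair. p(-1) = -12 and p(0) = 16 have opposite signs, so a root lies in (-1, 0); Newton's method refines it to λ ≈ -0.6268. Dividing out (λ - (-0.6268)) leaves approximately λ^2 - 5.6268λ + 25.5268. For λ^2 - 5.6268λ + 25.5268 the discriminant is -70.4465. It is negative, so the remaining roots are the complex-conjugate pair λ ≈ 2.8134 ± 4.1966i. Their product equals the constant term, so |λ|^2 ≈ 25.5268 and |λ| ≈ 5.0524.
Thus the eigenvalues (to 4 decimals) are -0.6268 (modulus 0.6268); 2.8134 ± 4.1966i (modulus 5.0524). The spectral radius is the largest modulus: r(A) ≈ 5.0524. (Cross-check: r(A) ≤ ||A||_2 ≈ 5.9297; equality holds whenever A is normal, though it can also hold for some non-normal A.)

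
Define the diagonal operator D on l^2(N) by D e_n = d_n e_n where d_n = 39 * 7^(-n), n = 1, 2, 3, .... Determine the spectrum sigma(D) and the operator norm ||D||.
sigma(D) = {39 * 7^(-n) : n ≥ 1} ∪ {0}; ||D|| = 39/7

A bounded diagonal operator on l^2 with diagonal entries d_n has spectrum equal to the closure of {d_n : n ≥ 1}: every d_n is an eigenvalue (with eigenvector e_n), so {d_n} ⊂ sigma(D); the spectrum is closed, so its closure is too; and for lambda not in the closure, (D - lambda I) has bounded inverse (the diagonal entries 1/(d_n - lambda) are bounded). For our sequence d_n = 39 * 7^(-n), n = 1, 2, 3, ...:
  - {d_n} = {39 * 7^(-n) : n ≥ 1}; the only limit point is 0
  - closure = {39 * 7^(-n) : n ≥ 1} ∪ {0}
For the norm: a diagonal operator has ||D|| = sup_n |d_n|. Here d_n = 39 * 7^(-n) is positive and decreasing, so sup_n |d_n| = d_1 = 39/7. So ||D|| = 39/7.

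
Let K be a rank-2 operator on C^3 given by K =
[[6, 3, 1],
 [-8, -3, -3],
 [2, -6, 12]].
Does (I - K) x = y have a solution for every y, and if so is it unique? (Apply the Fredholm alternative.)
(I - K) is invertible (det(I - K) = 8 ≠ 0), so for every y in C^3 the equation (I - K) x = y has a unique solution.

K has rank 2 and factors as K = U V^T = u1 v1^T + u2 v2^T with u1 = (2, -3, 3), v1 = (2, 0, 2), u2 = (-1, 1, 2), v2 = (-2, -3, 3) (multiplying out reproduces the displayed K). The nonzero eigenvalues of U V^T coincide with those of the 2 x 2 matrix G = V^T U = [[v1·u1, v1·u2], [v2·u1, v2·u2]] = [[10, 2], [14, 5]], and by the Sylvester determinant identity det(I_3 - U V^T) = det(I_2 - V^T U) = det([[-9, -2], [-14, -4]]) = (-9)(-4) - (-2)(-14) = 8. (Direct check: I - K =
[[-5, -3, -1],
 [8, 4, 3],
 [-2, 6, -11]]
has determinant 8.) The finite-dimensional Fredholm alternative says: either (I - K) is invertible, or ker(I - K) ≠ {0} and then range(I - K) = ker((I - K)^*)^⊥, with dim ker(I - K) = dim ker((I - K)^*). Since det(I - K) ≠ 0, 1 is not an eigenvalue of K and ker(I - K) = {0}, so we are in the first case: for every y there is a unique x = (I - K)^(-1) y. (Explicitly, by the Woodbury identity, (I - U V^T)^(-1) = I + U (I_2 - G)^(-1) V^T.)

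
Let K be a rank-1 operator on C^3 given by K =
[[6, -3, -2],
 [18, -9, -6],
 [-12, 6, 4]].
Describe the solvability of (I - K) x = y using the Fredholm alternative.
(I - K) is singular (det(I - K) = 0, i.e. 1 ∈ sigma(K)). (I - K) x = y is solvable iff y ⊥ ker((I - K)^*) = span{(6, -3, -2)}, i.e. iff 6y_1 - 3y_2 - 2y_3 = 0. When solvable, the solutions are x = y + c·(1, 3, -2), c arbitrary (ker(I - K) = span{(1, 3, -2)}, dimension 1).

K has rank 1, so it is an outer product K = u v^T: every row of K is a multiple of one row vector. Reading off the entries, u = (1, 3, -2) and v = (6, -3, -2) (row i of K equals u_i·v^T). A rank-one matrix u v^T satisfies K u = u (v·u) and kills the (2)-dimensional subspace v^⊥, so its characteristic polynomial is lambda^2 (lambda - v·u) with v·u = tr K = 1. Hence the eigenvalues of I - K are 1 (multiplicity 2) and 1 - (1) = 0, so det(I - K) = 0. (Direct check: I - K =
[[-5, 3, 2],
 [-18, 10, 6],
 [12, -6, -3]]
has determinant 0.) So 1 is an eigenvalue of K and (I - K) is not invertible. The finite-dimensional Fredholm alternative says: either (I - K) is invertible, or ker(I - K) ≠ {0} and then range(I - K) = ker((I - K)^*)^⊥, with dim ker(I - K) = dim ker((I - K)^*). We are in the second case, so we need both kernels. Kernel of I - K: (I - K) u = u - u (v·u) = u - u = 0, so ker(I - K) = span{u} = span{(1, 3, -2)} (it is exactly 1-dimensional because rank(I - K) = 2). Kernel of the adjoint: K is real, so (I - K)^* = I - K^T = I - v u^T, and (I - v u^T) v = v - v (u·v) = 0; hence ker((I - K)^*) = span{v} = span{(6, -3, -2)}. Therefore (I - K) x = y is solvable iff <y, v> = 0, i.e. iff 6y_1 - 3y_2 - 2y_3 = 0. When this holds, K y = u (v·y) = 0, so (I - K) y = y and x = y is a particular solution; the full solution set is the line x = y + c·u = y + c·(1, 3, -2), c ∈ C.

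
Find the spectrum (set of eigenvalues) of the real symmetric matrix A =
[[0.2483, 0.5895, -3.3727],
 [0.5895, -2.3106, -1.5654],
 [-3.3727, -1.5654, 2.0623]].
sigma(A) ≈ {-3, -2, 5}

A is real symmetric, so its spectrum consists of real eigenvalues. Expanding the characteristic polynomial of the displayed matrix gives
  det(λ I - A) = p(λ) = λ^3 + (0)λ^2 + (-19)λ + (-30).
Solving p(λ) = 0 yields eigenvalues ≈ -3, -2, 5. (A is shown rounded to 4 decimals, so these recover the underlying integer eigenvalues to within that precision.)
Verification: the trace of A = 0 equals the sum of eigenvalues 0, and det(A) ≈ 29.9997 matches the eigenvalue product 30.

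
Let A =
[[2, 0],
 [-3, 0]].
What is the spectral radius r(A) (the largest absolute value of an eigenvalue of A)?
r(A) = 2

The eigenvalues of A are the roots of its characteristic polynomial. With M = A (coefficients from the trace and determinant):
  p(λ) = det(λ I - M) = λ^2 - 2λ.
For λ^2 - 2λ the discriminant is 4. It is a perfect square (2^2), so the roots are rational: λ = (2 ± 2)/2 = 2, 0.
Thus the eigenvalues (to 4 decimals) are 2 (modulus 2); 0 (modulus 0). The spectral radius is the largest modulus: r(A) = 2. (Cross-check: r(A) ≤ ||A||_2 ≈ 3.6056; equality holds whenever A is normal, though it can also hold for some non-normal A.)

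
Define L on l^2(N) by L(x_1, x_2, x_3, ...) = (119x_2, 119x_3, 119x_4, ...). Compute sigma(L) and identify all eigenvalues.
sigma(L) = closed disk {z in C : |z| ≤ 119}; sigma_p(L) = open disk {z in C : |z| < 119}

Note L = 119·V where V is the unit left shift (V x)_k = x_{k+1}; so sigma(L) = 119·sigma(V) and ||L|| = 119||V||. ||L x||^2 = 14161sum_{k≥2} |x_k|^2 ≤ 14161||x||^2, with equality on {x : x_1 = 0}, so ||L|| = 119. For any lambda with |lambda| < 119, set r = lambda/119 (|r| < 1); the vector x = (1, r, r^2, ...) is in l^2 and satisfies L x = 119(r, r^2, ...) = lambda x, so lambda is an eigenvalue. On the boundary |lambda| = 119 the geometric series diverges, so no l^2 eigenvector exists, but these lambda lie in the approximate point spectrum. Hence sigma(L) is the closed disk of radius 119 and sigma_p(L) is the open disk.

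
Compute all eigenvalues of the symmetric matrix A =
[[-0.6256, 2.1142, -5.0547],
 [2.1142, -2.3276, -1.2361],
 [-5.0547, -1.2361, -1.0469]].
sigma(A) ≈ {-6, -3, 5}

A is real symmetric, so its spectrum consists of real eigenvalues. Expanding the characteristic polynomial of the displayed matrix gives
  det(λ I - A) = p(λ) = λ^3 + (4)λ^2 + (-27)λ + (-90).
Solving p(λ) = 0 yields eigenvalues ≈ -6, -3, 5. (A is shown rounded to 4 decimals, so these recover the underlying integer eigenvalues to within that precision.)
Verification: the trace of A = -4 equals the sum of eigenvalues -4, and det(A) ≈ 90.0006 matches the eigenvalue product 90.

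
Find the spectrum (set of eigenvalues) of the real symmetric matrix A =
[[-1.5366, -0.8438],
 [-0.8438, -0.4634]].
sigma(A) ≈ {-2, 0}

A is real symmetric, so its spectrum consists of real eigenvalues. Expanding the characteristic polynomial of the displayed matrix gives
  det(λ I - A) = p(λ) = λ^2 + (2)λ + (0).
Solving p(λ) = 0 yields eigenvalues ≈ -2, 0. (A is shown rounded to 4 decimals, so these recover the underlying integer eigenvalues to within that precision.)
Verification: the trace of A = -2 equals the sum of eigenvalues -2, and det(A) ≈ 0.0001 matches the eigenvalue product 0.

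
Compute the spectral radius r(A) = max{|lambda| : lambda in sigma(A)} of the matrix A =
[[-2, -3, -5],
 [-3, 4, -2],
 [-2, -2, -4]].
r(A) ≈ 7.3884

The eigenvalues of A are the roots of its characteristic polynomial. With M = A (coefficients from the trace, the sum of principal 2x2 minors, and det A):
  p(λ) = det(λ I - M) = λ^3 + 2λ^2 - 39λ + 6.
No integer candidate from the rational root theorem (±divisors of 6) is a root, so the roots are irrational. The cubic discriminant is Δ = 233772 > 0, so there are three distinct real roots. p(-8) = -66 and p(-7) = 34 have opposite signs, so a root lies in (-8, -7); Newton's method refines it to λ ≈ -7.3884. p(0) = 6 and p(1) = -30 have opposite signs, so a root lies in (0, 1); Newton's method refines it to λ ≈ 0.1552. p(5) = -14 and p(6) = 60 have opposite signs, so a root lies in (5, 6); Newton's method refines it to λ ≈ 5.2333. Check (Vieta): the three roots sum to -2, matching tr M = -2.
Thus the eigenvalues (to 4 decimals) are -7.3884 (modulus 7.3884); 0.1552 (modulus 0.1552); 5.2333 (modulus 5.2333). The spectral radius is the largest modulus: r(A) ≈ 7.3884. (Cross-check: r(A) ≤ ||A||_2 ≈ 7.949; equality holds whenever A is normal, though it can also hold for some non-normal A.)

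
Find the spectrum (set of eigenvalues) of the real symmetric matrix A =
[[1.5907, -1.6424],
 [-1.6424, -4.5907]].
sigma(A) ≈ {-5, 2}

A is real symmetric, so its spectrum consists of real eigenvalues. Expanding the characteristic polynomial of the displayed matrix gives
  det(λ I - A) = p(λ) = λ^2 + (3)λ + (-10).
Solving p(λ) = 0 yields eigenvalues ≈ -5, 2. (A is shown rounded to 4 decimals, so these recover the underlying integer eigenvalues to within that precision.)
Verification: the trace of A = -3 equals the sum of eigenvalues -3, and det(A) ≈ -9.9999 matches the eigenvalue product -10.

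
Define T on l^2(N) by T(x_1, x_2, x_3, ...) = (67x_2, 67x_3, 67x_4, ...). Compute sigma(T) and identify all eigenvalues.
sigma(T) = closed disk {z in C : |z| ≤ 67}; sigma_p(T) = open disk {z in C : |z| < 67}

Note T = 67·V where V is the unit left shift (V x)_k = x_{k+1}; so sigma(T) = 67·sigma(V) and ||T|| = 67||V||. ||T x||^2 = 4489sum_{k≥2} |x_k|^2 ≤ 4489||x||^2, with equality on {x : x_1 = 0}, so ||T|| = 67. For any lambda with |lambda| < 67, set r = lambda/67 (|r| < 1); the vector x = (1, r, r^2, ...) is in l^2 and satisfies T x = 67(r, r^2, ...) = lambda x, so lambda is an eigenvalue. On the boundary |lambda| = 67 the geometric series diverges, so no l^2 eigenvector exists, but these lambda lie in the approximate point spectrum. Hence sigma(T) is the closed disk of radius 67 and sigma_p(T) is the open disk.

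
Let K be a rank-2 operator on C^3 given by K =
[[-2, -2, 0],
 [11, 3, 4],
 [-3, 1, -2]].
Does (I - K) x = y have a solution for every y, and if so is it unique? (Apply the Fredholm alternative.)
(I - K) is invertible (det(I - K) = 12 ≠ 0), so for every y in C^3 the equation (I - K) x = y has a unique solution.

K has rank 2 and factors as K = U V^T = u1 v1^T + u2 v2^T with u1 = (-2, -1, 3), v1 = (-2, 0, -1), u2 = (-2, 3, 1), v2 = (3, 1, 1) (multiplying out reproduces the displayed K). The nonzero eigenvalues of U V^T coincide with those of the 2 x 2 matrix G = V^T U = [[v1·u1, v1·u2], [v2·u1, v2·u2]] = [[1, 3], [-4, -2]], and by the Sylvester determinant identity det(I_3 - U V^T) = det(I_2 - V^T U) = det([[0, -3], [4, 3]]) = (0)(3) - (-3)(4) = 12. (Direct check: I - K =
[[3, 2, 0],
 [-11, -2, -4],
 [3, -1, 3]]
has determinant 12.) The finite-dimensional Fredholm alternative says: either (I - K) is invertible, or ker(I - K) ≠ {0} and then range(I - K) = ker((I - K)^*)^⊥, with dim ker(I - K) = dim ker((I - K)^*). Since det(I - K) ≠ 0, 1 is not an eigenvalue of K and ker(I - K) = {0}, so we are in the first case: for every y there is a unique x = (I - K)^(-1) y. (Explicitly, by the Woodbury identity, (I - U V^T)^(-1) = I + U (I_2 - G)^(-1) V^T.)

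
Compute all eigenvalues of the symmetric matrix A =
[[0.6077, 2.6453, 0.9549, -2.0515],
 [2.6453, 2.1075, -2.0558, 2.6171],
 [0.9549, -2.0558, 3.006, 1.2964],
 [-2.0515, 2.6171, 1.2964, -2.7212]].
sigma(A) ≈ {-6, 1, 3, 5}

A is real symmetric, so its spectrum consists of real eigenvalues. Expanding the characteristic polynomial of the displayed matrix gives
  det(λ I - A) = p(λ) = λ^4 + (-3)λ^3 + (-31)λ^2 + (123.0018)λ + (-90.0038).
Solving p(λ) = 0 yields eigenvalues ≈ -6, 1, 3, 5. (A is shown rounded to 4 decimals, so these recover the underlying integer eigenvalues to within that precision.)
Verification: the trace of A = 3 equals the sum of eigenvalues 3, and det(A) ≈ -90.0038 matches the eigenvalue product -90.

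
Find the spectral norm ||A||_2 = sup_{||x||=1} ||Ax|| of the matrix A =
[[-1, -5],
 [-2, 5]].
||A||_2 = sqrt((55 + sqrt(2125))/2) ≈ 7.1098 (= sqrt(largest eigenvalue of A^T A))

||A||_2 = sigma_max(A) = sqrt(lambda_max(A^T A)). Form the symmetric matrix M = A^T A =
[[5, -5],
 [-5, 50]].
Its characteristic polynomial (trace, determinant of M give the coefficients) is
  p(λ) = det(λ I - M) = λ^2 - 55λ + 225.
For λ^2 - 55λ + 225 the discriminant is 2125. It is nonnegative but not a perfect square, so the roots are real and irrational: λ = (55 ± sqrt(2125))/2 ≈ 50.5489, 4.4511.
So the eigenvalues of A^T A are ≈ 4.4511, 50.5489 (all ≥ 0, as they must be for A^T A). The largest is λ_max = (55 + sqrt(2125))/2 ≈ 50.5489, hence ||A||_2 = sqrt(λ_max) = sqrt((55 + sqrt(2125))/2) ≈ 7.1098.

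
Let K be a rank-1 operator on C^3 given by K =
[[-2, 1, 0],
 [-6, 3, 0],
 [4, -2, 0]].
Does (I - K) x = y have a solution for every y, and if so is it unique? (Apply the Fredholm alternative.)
(I - K) is singular (det(I - K) = 0, i.e. 1 ∈ sigma(K)). (I - K) x = y is solvable iff y ⊥ ker((I - K)^*) = span{(-2, 1, 0)}, i.e. iff -2y_1 + y_2 = 0. When solvable, the solutions are x = y + c·(1, 3, -2), c arbitrary (ker(I - K) = span{(1, 3, -2)}, dimension 1).

K has rank 1, so it is an outer product K = u v^T: every row of K is a multiple of one row vector. Reading off the entries, u = (1, 3, -2) and v = (-2, 1, 0) (row i of K equals u_i·v^T). A rank-one matrix u v^T satisfies K u = u (v·u) and kills the (2)-dimensional subspace v^⊥, so its characteristic polynomial is lambda^2 (lambda - v·u) with v·u = tr K = 1. Hence the eigenvalues of I - K are 1 (multiplicity 2) and 1 - (1) = 0, so det(I - K) = 0. (Direct check: I - K =
[[3, -1, 0],
 [6, -2, 0],
 [-4, 2, 1]]
has determinant 0.) So 1 is an eigenvalue of K and (I - K) is not invertible. The finite-dimensional Fredholm alternative says: either (I - K) is invertible, or ker(I - K) ≠ {0} and then range(I - K) = ker((I - K)^*)^⊥, with dim ker(I - K) = dim ker((I - K)^*). We are in the second case, so we need both kernels. Kernel of I - K: (I - K) u = u - u (v·u) = u - u = 0, so ker(I - K) = span{u} = span{(1, 3, -2)} (it is exactly 1-dimensional because rank(I - K) = 2). Kernel of the adjoint: K is real, so (I - K)^* = I - K^T = I - v u^T, and (I - v u^T) v = v - v (u·v) = 0; hence ker((I - K)^*) = span{v} = span{(-2, 1, 0)}. Therefore (I - K) x = y is solvable iff <y, v> = 0, i.e. iff -2y_1 + y_2 = 0. When this holds, K y = u (v·y) = 0, so (I - K) y = y and x = y is a particular solution; the full solution set is the line x = y + c·u = y + c·(1, 3, -2), c ∈ C.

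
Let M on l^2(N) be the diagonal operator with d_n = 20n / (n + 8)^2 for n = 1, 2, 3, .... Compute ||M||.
||M|| = 5/8 (attained at n = 8)

For M diagonal, ||M|| = sup_n |d_n|. Treat f(x) = 20x / (x + 8)^2 for real x > 0. By the quotient rule, f'(x) = 20(8 - x)/(x + 8)^3, which is positive for x < 8 and negative for x > 8. So f has a unique maximum at x = 8, and since 8 is a positive integer, the supremum over n ≥ 1 is attained at n = 8: d_8 = 20·8/(8 + 8)^2 = 20·8/256 = 5/8. Hence ||M|| = 5/8.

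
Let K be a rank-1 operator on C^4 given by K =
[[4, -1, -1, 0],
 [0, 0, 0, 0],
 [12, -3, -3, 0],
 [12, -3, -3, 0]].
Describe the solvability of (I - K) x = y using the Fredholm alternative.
(I - K) is singular (det(I - K) = 0, i.e. 1 ∈ sigma(K)). (I - K) x = y is solvable iff y ⊥ ker((I - K)^*) = span{(4, -1, -1, 0)}, i.e. iff 4y_1 - y_2 - y_3 = 0. When solvable, the solutions are x = y + c·(1, 0, 3, 3), c arbitrary (ker(I - K) = span{(1, 0, 3, 3)}, dimension 1).

K has rank 1, so it is an outer product K = u v^T: every row of K is a multiple of one row vector. Reading off the entries, u = (1, 0, 3, 3) and v = (4, -1, -1, 0) (row i of K equals u_i·v^T). A rank-one matrix u v^T satisfies K u = u (v·u) and kills the (3)-dimensional subspace v^⊥, so its characteristic polynomial is lambda^3 (lambda - v·u) with v·u = tr K = 1. Hence the eigenvalues of I - K are 1 (multiplicity 3) and 1 - (1) = 0, so det(I - K) = 0. (Direct check: I - K =
[[-3, 1, 1, 0],
 [0, 1, 0, 0],
 [-12, 3, 4, 0],
 [-12, 3, 3, 1]]
has determinant 0.) So 1 is an eigenvalue of K and (I - K) is not invertible. The finite-dimensional Fredholm alternative says: either (I - K) is invertible, or ker(I - K) ≠ {0} and then range(I - K) = ker((I - K)^*)^⊥, with dim ker(I - K) = dim ker((I - K)^*). We are in the second case, so we need both kernels. Kernel of I - K: (I - K) u = u - u (v·u) = u - u = 0, so ker(I - K) = span{u} = span{(1, 0, 3, 3)} (it is exactly 1-dimensional because rank(I - K) = 3). Kernel of the adjoint: K is real, so (I - K)^* = I - K^T = I - v u^T, and (I - v u^T) v = v - v (u·v) = 0; hence ker((I - K)^*) = span{v} = span{(4, -1, -1, 0)}. Therefore (I - K) x = y is solvable iff <y, v> = 0, i.e. iff 4y_1 - y_2 - y_3 = 0. When this holds, K y = u (v·y) = 0, so (I - K) y = y and x = y is a particular solution; the full solution set is the line x = y + c·u = y + c·(1, 0, 3, 3), c ∈ C.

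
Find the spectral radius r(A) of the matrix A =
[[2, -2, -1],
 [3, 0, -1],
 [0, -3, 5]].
r(A) ≈ 5.7366

The eigenvalues of A are the roots of its characteristic polynomial. With M = A (coefficients from the trace, the sum of principal 2x2 minors, and det A):
  p(λ) = det(λ I - M) = λ^3 - 7λ^2 + 13λ - 33.
No integer candidate from the rational root theorem (±divisors of 33) is a root, so the roots are irrational. The cubic discriminant is Δ = -21132 < 0, so there is one real root and a complex-conjugate pair. p(5) = -18 and p(6) = 9 have opposite signs, so a root lies in (5, 6); Newton's method refines it to λ ≈ 5.7366. Dividing out (λ - (5.7366)) leaves approximately λ^2 - 1.2634λ + 5.7525. For λ^2 - 1.2634λ + 5.7525 the discriminant is -21.4139. It is negative, so the remaining roots are the complex-conjugate pair λ ≈ 0.6317 ± 2.3138i. Their product equals the constant term, so |λ|^2 ≈ 5.7525 and |λ| ≈ 2.3984.
Thus the eigenvalues (to 4 decimals) are 5.7366 (modulus 5.7366); 0.6317 ± 2.3138i (modulus 2.3984). The spectral radius is the largest modulus: r(A) ≈ 5.7366. (Cross-check: r(A) ≤ ||A||_2 ≈ 5.9166; equality holds whenever A is normal, though it can also hold for some non-normal A.)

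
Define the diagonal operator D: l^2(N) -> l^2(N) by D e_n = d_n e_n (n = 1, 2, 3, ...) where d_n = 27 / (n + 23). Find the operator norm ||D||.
||D|| = 9/8 (attained at n = 1)

For D diagonal, ||D|| = sup_n |d_n| = sup_n 27/(n + 23). This is positive and strictly decreasing in n, so the supremum is attained at n = 1: d_1 = 27/(1 + 23) = 9/8. Hence ||D|| = 9/8.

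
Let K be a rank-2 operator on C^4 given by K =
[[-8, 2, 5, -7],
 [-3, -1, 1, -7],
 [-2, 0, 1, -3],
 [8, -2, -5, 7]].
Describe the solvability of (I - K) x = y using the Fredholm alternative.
(I - K) is invertible (det(I - K) = -12 ≠ 0), so for every y in C^4 the equation (I - K) x = y has a unique solution.

K has rank 2 and factors as K = U V^T = u1 v1^T + u2 v2^T with u1 = (-3, -2, -1, 3), v1 = (2, 0, -1, 3), u2 = (-2, 1, 0, 2), v2 = (1, -1, -1, -1) (multiplying out reproduces the displayed K). The nonzero eigenvalues of U V^T coincide with those of the 2 x 2 matrix G = V^T U = [[v1·u1, v1·u2], [v2·u1, v2·u2]] = [[4, 2], [-3, -5]], and by the Sylvester determinant identity det(I_4 - U V^T) = det(I_2 - V^T U) = det([[-3, -2], [3, 6]]) = (-3)(6) - (-2)(3) = -12. (Direct check: I - K =
[[9, -2, -5, 7],
 [3, 2, -1, 7],
 [2, 0, 0, 3],
 [-8, 2, 5, -6]]
has determinant -12.) The finite-dimensional Fredholm alternative says: either (I - K) is invertible, or ker(I - K) ≠ {0} and then range(I - K) = ker((I - K)^*)^⊥, with dim ker(I - K) = dim ker((I - K)^*). Since det(I - K) ≠ 0, 1 is not an eigenvalue of K and ker(I - K) = {0}, so we are in the first case: for every y there is a unique x = (I - K)^(-1) y. (Explicitly, by the Woodbury identity, (I - U V^T)^(-1) = I + U (I_2 - G)^(-1) V^T.)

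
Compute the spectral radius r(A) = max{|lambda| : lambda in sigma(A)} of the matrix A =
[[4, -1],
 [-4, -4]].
r(A) = sqrt(80)/2 ≈ 4.4721

The eigenvalues of A are the roots of its characteristic polynomial. With M = A (coefficients from the trace and determinant):
  p(λ) = det(λ I - M) = λ^2 - 20.
For λ^2 - 20 the discriminant is 80. It is nonnegative but not a perfect square, so the roots are real and irrational: λ = ± sqrt(80)/2 ≈ 4.4721, -4.4721.
Thus the eigenvalues (to 4 decimals) are 4.4721 (modulus 4.4721); -4.4721 (modulus 4.4721). The spectral radius is the largest modulus: r(A) = sqrt(80)/2 ≈ 4.4721. (Cross-check: r(A) ≤ ||A||_2 ≈ 6.217; equality holds whenever A is normal, though it can also hold for some non-normal A.)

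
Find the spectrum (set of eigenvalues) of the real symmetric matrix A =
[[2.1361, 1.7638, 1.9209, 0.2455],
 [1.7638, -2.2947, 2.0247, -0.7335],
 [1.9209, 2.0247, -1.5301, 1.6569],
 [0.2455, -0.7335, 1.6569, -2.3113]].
sigma(A) ≈ {-5, -2, -1, 4}

A is real symmetric, so its spectrum consists of real eigenvalues. Expanding the characteristic polynomial of the displayed matrix gives
  det(λ I - A) = p(λ) = λ^4 + (4)λ^3 + (-15)λ^2 + (-57.9985)λ + (-39.9972).
Solving p(λ) = 0 yields eigenvalues ≈ -5, -2, -1, 4. (A is shown rounded to 4 decimals, so these recover the underlying integer eigenvalues to within that precision.)
Verification: the trace of A = -4 equals the sum of eigenvalues -4, and det(A) ≈ -39.9972 matches the eigenvalue product -40.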